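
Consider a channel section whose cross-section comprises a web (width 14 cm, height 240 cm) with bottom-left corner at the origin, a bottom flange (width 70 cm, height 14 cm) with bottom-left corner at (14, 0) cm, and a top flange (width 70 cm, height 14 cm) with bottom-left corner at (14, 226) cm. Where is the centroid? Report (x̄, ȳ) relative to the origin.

web: A = 14 × 240 = 3360.00, centroid at (7.00, 120.00).
bottom flange: A = 70 × 14 = 980.00, centroid at (49.00, 7.00).
top flange: A = 70 × 14 = 980.00, centroid at (49.00, 233.00).
ΣA = 5320.00 cm²
ΣAx̄ = (3360.00)(7.00) + (980.00)(49.00) + (980.00)(49.00) = 119560.00 cm³
ΣAȳ = (3360.00)(120.00) + (980.00)(7.00) + (980.00)(233.00) = 638400.00 cm³
x̄ = 119560.00 / 5320.00 = 22.47 cm
ȳ = 638400.00 / 5320.00 = 120.00 cm

x̄ = 22.47 cm, ȳ = 120.00 cm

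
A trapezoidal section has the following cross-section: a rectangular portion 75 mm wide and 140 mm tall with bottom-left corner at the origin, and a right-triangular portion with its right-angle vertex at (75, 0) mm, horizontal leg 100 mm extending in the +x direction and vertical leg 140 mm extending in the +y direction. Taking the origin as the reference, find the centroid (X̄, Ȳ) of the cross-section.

Part | A | x̄ᵢ | ȳᵢ | A·x̄ᵢ | A·ȳᵢ
rectangular portion | 10500.00 | 37.50 | 70.00 | 393750.00 | 735000.00
triangular portion | 7000.00 | 108.33 | 46.67 | 758333.33 | 326666.67
Σ | 17500.00 |  |  | 1152083.33 | 1061666.67
X̄ = 1152083.33 / 17500.00 = 65.83 mm
Ȳ = 1061666.67 / 17500.00 = 60.67 mm

X̄ = 65.83 mm, Ȳ = 60.67 mm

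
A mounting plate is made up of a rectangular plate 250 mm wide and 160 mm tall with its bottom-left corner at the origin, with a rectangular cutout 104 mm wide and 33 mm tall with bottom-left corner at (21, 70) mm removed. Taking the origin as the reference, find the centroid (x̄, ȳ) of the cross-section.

plate: A = 250 × 160 = 40000.00, centroid at (125.00, 80.00).
hole: A = −(104 × 33) = -3432.00, centroid at (73.00, 86.50).
ΣA = 36568.00 mm², ΣAx̄ = 4749464.00 mm³, ΣAȳ = 2903132.00 mm³.
x̄ = 4749464.00/36568.00 = 129.88 mm; ȳ = 2903132.00/36568.00 = 79.39 mm.

x̄ = 129.88 mm, ȳ = 79.39 mm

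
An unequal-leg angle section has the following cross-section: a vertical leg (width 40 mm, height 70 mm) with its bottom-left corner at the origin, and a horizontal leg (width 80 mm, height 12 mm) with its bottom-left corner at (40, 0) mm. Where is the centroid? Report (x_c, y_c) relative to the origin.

vertical leg: A = 40 × 70 = 2800.00, centroid at (20.00, 35.00).
horizontal leg: A = 80 × 12 = 960.00, centroid at (80.00, 6.00).
ΣA = 3760.00 mm²
ΣAx_c = (2800.00)(20.00) + (960.00)(80.00) = 132800.00 mm³
ΣAy_c = (2800.00)(35.00) + (960.00)(6.00) = 103760.00 mm³
x_c = 132800.00 / 3760.00 = 35.32 mm
y_c = 103760.00 / 3760.00 = 27.60 mm

x_c = 35.32 mm, y_c = 27.60 mm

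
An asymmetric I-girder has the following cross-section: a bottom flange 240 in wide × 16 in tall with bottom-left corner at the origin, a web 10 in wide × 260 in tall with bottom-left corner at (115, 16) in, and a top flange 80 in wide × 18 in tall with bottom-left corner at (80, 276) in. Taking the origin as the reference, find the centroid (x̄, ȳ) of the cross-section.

x̄ = 120.00 in, ȳ = 104.15 in

bottom flange: A = 240 × 16 = 3840.00, centroid at (120.00, 8.00).
web: A = 10 × 260 = 2600.00, centroid at (120.00, 146.00).
top flange: A = 80 × 18 = 1440.00, centroid at (120.00, 285.00).
ΣA = 7880.00 in²
ΣAx̄ = (3840.00)(120.00) + (2600.00)(120.00) + (1440.00)(120.00) = 945600.00 in³
ΣAȳ = (3840.00)(8.00) + (2600.00)(146.00) + (1440.00)(285.00) = 820720.00 in³
x̄ = 945600.00 / 7880.00 = 120.00 in
ȳ = 820720.00 / 7880.00 = 104.15 in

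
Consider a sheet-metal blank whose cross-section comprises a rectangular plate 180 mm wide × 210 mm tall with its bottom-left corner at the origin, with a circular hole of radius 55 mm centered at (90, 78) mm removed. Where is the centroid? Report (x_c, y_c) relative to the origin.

x_c = 90.00 mm, y_c = 114.07 mm

plate: A = 180 × 210 = 37800.00, centroid at (90.00, 105.00).
hole: A = −π·55² = -9503.32, centroid at (90.00, 78.00).
ΣA = 28296.68 mm², ΣAx_c = 2546701.40 mm³, ΣAy_c = 3227741.21 mm³.
x_c = 2546701.40/28296.68 = 90.00 mm; y_c = 3227741.21/28296.68 = 114.07 mm.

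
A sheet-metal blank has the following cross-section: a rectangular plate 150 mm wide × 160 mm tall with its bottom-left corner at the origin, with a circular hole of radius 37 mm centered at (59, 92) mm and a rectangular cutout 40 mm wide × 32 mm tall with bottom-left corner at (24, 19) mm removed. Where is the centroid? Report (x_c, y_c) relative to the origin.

Part | A | x̄ᵢ | ȳᵢ | A·x̄ᵢ | A·ȳᵢ
plate | 24000.00 | 75.00 | 80.00 | 1800000.00 | 1920000.00
hole 1 | -4300.84 | 59.00 | 92.00 | -253749.58 | -395677.31
hole 2 | -1280.00 | 44.00 | 35.00 | -56320.00 | -44800.00
Σ | 18419.16 |  |  | 1489930.42 | 1479522.69
x_c = 1489930.42 / 18419.16 = 80.89 mm
y_c = 1479522.69 / 18419.16 = 80.33 mm

x_c = 80.89 mm, y_c = 80.33 mm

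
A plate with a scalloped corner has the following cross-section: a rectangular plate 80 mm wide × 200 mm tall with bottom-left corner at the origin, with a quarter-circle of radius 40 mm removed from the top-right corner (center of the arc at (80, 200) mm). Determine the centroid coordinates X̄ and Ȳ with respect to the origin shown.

plate: A = 80 × 200 = 16000.00, centroid at (40.00, 100.00).
removed quarter-circle: A = −¼π·40² = -1256.64, centroid at (63.02, 183.02).
ΣA = 14743.36 mm²
ΣAX̄ = (16000.00)(40.00) + (-1256.64)(63.02) = 560802.37 mm³
ΣAȲ = (16000.00)(100.00) + (-1256.64)(183.02) = 1370005.92 mm³
X̄ = 560802.37 / 14743.36 = 38.04 mm
Ȳ = 1370005.92 / 14743.36 = 92.92 mm

X̄ = 38.04 mm, Ȳ = 92.92 mm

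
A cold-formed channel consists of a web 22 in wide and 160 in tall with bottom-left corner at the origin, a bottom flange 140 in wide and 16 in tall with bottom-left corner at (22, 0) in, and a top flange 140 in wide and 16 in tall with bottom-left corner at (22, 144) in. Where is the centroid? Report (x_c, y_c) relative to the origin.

x_c = 56.36 in, y_c = 80.00 in

web: A = 22 × 160 = 3520.00, centroid at (11.00, 80.00).
bottom flange: A = 140 × 16 = 2240.00, centroid at (92.00, 8.00).
top flange: A = 140 × 16 = 2240.00, centroid at (92.00, 152.00).
ΣA = 8000.00 in²
ΣAx_c = (3520.00)(11.00) + (2240.00)(92.00) + (2240.00)(92.00) = 450880.00 in³
ΣAy_c = (3520.00)(80.00) + (2240.00)(8.00) + (2240.00)(152.00) = 640000.00 in³
x_c = 450880.00 / 8000.00 = 56.36 in
y_c = 640000.00 / 8000.00 = 80.00 in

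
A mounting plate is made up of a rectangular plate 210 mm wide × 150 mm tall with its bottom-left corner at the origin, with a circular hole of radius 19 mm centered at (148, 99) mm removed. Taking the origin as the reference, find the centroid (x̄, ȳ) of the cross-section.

x̄ = 103.39 mm, ȳ = 74.10 mm

plate: A = 210 × 150 = 31500.00, centroid at (105.00, 75.00).
hole: A = −π·19² = -1134.11, centroid at (148.00, 99.00).
ΣA = 30365.89 mm²
ΣAx̄ = (31500.00)(105.00) + (-1134.11)(148.00) = 3139650.99 mm³
ΣAȳ = (31500.00)(75.00) + (-1134.11)(99.00) = 2250222.62 mm³
x̄ = 3139650.99 / 30365.89 = 103.39 mm
ȳ = 2250222.62 / 30365.89 = 74.10 mm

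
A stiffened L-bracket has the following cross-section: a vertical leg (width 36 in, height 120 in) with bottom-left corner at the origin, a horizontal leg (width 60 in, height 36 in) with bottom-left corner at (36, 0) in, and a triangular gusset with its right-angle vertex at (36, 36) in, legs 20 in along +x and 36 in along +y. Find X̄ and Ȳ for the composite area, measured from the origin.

X̄ = 34.46 in, Ȳ = 46.11 in

Part | A | x̄ᵢ | ȳᵢ | A·x̄ᵢ | A·ȳᵢ
vertical leg | 4320.00 | 18.00 | 60.00 | 77760.00 | 259200.00
horizontal leg | 2160.00 | 66.00 | 18.00 | 142560.00 | 38880.00
gusset | 360.00 | 42.67 | 48.00 | 15360.00 | 17280.00
Σ | 6840.00 |  |  | 235680.00 | 315360.00
X̄ = 235680.00 / 6840.00 = 34.46 in
Ȳ = 315360.00 / 6840.00 = 46.11 in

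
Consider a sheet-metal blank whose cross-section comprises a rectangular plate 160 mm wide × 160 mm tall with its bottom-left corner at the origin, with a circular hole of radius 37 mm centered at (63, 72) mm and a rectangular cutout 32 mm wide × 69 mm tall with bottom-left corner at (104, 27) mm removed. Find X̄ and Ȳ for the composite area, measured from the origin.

Part | A | x̄ᵢ | ȳᵢ | A·x̄ᵢ | A·ȳᵢ
plate | 25600.00 | 80.00 | 80.00 | 2048000.00 | 2048000.00
hole 1 | -4300.84 | 63.00 | 72.00 | -270952.94 | -309660.50
hole 2 | -2208.00 | 120.00 | 61.50 | -264960.00 | -135792.00
Σ | 19091.16 |  |  | 1512087.06 | 1602547.50
X̄ = 1512087.06 / 19091.16 = 79.20 mm
Ȳ = 1602547.50 / 19091.16 = 83.94 mm

X̄ = 79.20 mm, Ȳ = 83.94 mm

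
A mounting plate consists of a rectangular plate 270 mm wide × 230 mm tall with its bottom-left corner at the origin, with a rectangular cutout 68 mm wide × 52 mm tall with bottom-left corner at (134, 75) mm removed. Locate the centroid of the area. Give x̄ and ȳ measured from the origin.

plate: A = 270 × 230 = 62100.00, centroid at (135.00, 115.00).
hole: A = −(68 × 52) = -3536.00, centroid at (168.00, 101.00).
ΣA = 58564.00 mm², ΣAx̄ = 7789452.00 mm³, ΣAȳ = 6784364.00 mm³.
x̄ = 7789452.00/58564.00 = 133.01 mm; ȳ = 6784364.00/58564.00 = 115.85 mm.

x̄ = 133.01 mm, ȳ = 115.85 mm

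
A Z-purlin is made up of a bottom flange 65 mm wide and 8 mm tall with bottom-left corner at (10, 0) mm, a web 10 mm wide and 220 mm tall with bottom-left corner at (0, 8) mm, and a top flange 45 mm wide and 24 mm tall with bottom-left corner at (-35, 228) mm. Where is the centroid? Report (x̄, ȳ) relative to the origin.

Part | A | x̄ᵢ | ȳᵢ | A·x̄ᵢ | A·ȳᵢ
bottom flange | 520.00 | 42.50 | 4.00 | 22100.00 | 2080.00
web | 2200.00 | 5.00 | 118.00 | 11000.00 | 259600.00
top flange | 1080.00 | -12.50 | 240.00 | -13500.00 | 259200.00
Σ | 3800.00 |  |  | 19600.00 | 520880.00
x̄ = 19600.00 / 3800.00 = 5.16 mm
ȳ = 520880.00 / 3800.00 = 137.07 mm

x̄ = 5.16 mm, ȳ = 137.07 mm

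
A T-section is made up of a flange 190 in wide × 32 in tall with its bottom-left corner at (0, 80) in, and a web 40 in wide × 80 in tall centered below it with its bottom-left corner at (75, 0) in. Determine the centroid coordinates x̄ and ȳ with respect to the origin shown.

x̄ = 95.00 in, ȳ = 76.69 in

Part | A | x̄ᵢ | ȳᵢ | A·x̄ᵢ | A·ȳᵢ
web | 3200.00 | 95.00 | 40.00 | 304000.00 | 128000.00
flange | 6080.00 | 95.00 | 96.00 | 577600.00 | 583680.00
Σ | 9280.00 |  |  | 881600.00 | 711680.00
x̄ = 881600.00 / 9280.00 = 95.00 in
ȳ = 711680.00 / 9280.00 = 76.69 in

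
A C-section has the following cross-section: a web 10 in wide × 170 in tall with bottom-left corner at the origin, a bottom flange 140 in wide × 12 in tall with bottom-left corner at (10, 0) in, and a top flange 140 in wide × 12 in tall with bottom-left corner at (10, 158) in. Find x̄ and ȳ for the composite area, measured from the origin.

web: A = 10 × 170 = 1700.00, centroid at (5.00, 85.00).
bottom flange: A = 140 × 12 = 1680.00, centroid at (80.00, 6.00).
top flange: A = 140 × 12 = 1680.00, centroid at (80.00, 164.00).
ΣA = 5060.00 in², ΣAx̄ = 277300.00 in³, ΣAȳ = 430100.00 in³.
x̄ = 277300.00/5060.00 = 54.80 in; ȳ = 430100.00/5060.00 = 85.00 in.

x̄ = 54.80 in, ȳ = 85.00 in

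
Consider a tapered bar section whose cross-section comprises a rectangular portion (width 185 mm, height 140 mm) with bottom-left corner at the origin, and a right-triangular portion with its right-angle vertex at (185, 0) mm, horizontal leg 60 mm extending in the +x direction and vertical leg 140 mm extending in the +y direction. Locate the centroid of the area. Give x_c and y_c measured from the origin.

rectangular portion: A = 185 × 140 = 25900.00, centroid at (92.50, 70.00).
triangular portion: A = ½·60·140 = 4200.00, centroid at (205.00, 46.67).
ΣA = 30100.00 mm², ΣAx_c = 3256750.00 mm³, ΣAy_c = 2009000.00 mm³.
x_c = 3256750.00/30100.00 = 108.20 mm; y_c = 2009000.00/30100.00 = 66.74 mm.

x_c = 108.20 mm, y_c = 66.74 mm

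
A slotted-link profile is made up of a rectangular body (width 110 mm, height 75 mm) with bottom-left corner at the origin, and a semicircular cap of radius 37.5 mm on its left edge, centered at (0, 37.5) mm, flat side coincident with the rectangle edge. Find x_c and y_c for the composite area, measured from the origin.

x_c = 40.02 mm, y_c = 37.50 mm

rectangular body: A = 110 × 75 = 8250.00, centroid at (55.00, 37.50).
semicircular end: A = ½π·37.5² = 2208.93, centroid at (-15.92, 37.50).
ΣA = 10458.93 mm², ΣAx_c = 418593.75 mm³, ΣAy_c = 392209.96 mm³.
x_c = 418593.75/10458.93 = 40.02 mm; y_c = 392209.96/10458.93 = 37.50 mm.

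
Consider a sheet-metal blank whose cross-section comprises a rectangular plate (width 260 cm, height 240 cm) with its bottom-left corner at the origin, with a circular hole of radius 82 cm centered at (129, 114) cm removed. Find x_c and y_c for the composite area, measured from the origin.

plate: A = 260 × 240 = 62400.00, centroid at (130.00, 120.00).
hole: A = −π·82² = -21124.07, centroid at (129.00, 114.00).
ΣA = 41275.93 cm², ΣAx_c = 5386995.10 cm³, ΣAy_c = 5079856.13 cm³.
x_c = 5386995.10/41275.93 = 130.51 cm; y_c = 5079856.13/41275.93 = 123.07 cm.

x_c = 130.51 cm, y_c = 123.07 cm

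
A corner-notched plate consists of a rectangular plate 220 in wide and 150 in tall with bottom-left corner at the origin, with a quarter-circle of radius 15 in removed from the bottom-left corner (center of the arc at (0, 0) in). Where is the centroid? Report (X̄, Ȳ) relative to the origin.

X̄ = 110.56 in, Ȳ = 75.37 in

Part | A | x̄ᵢ | ȳᵢ | A·x̄ᵢ | A·ȳᵢ
plate | 33000.00 | 110.00 | 75.00 | 3630000.00 | 2475000.00
removed quarter-circle | -176.71 | 6.37 | 6.37 | -1125.00 | -1125.00
Σ | 32823.29 |  |  | 3628875.00 | 2473875.00
X̄ = 3628875.00 / 32823.29 = 110.56 in
Ȳ = 2473875.00 / 32823.29 = 75.37 in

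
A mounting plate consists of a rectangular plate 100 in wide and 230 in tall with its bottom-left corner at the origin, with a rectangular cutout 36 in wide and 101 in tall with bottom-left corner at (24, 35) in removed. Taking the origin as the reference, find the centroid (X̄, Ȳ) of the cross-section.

X̄ = 51.50 in, Ȳ = 120.54 in

plate: A = 100 × 230 = 23000.00, centroid at (50.00, 115.00).
hole: A = −(36 × 101) = -3636.00, centroid at (42.00, 85.50).
ΣA = 19364.00 in²
ΣAX̄ = (23000.00)(50.00) + (-3636.00)(42.00) = 997288.00 in³
ΣAȲ = (23000.00)(115.00) + (-3636.00)(85.50) = 2334122.00 in³
X̄ = 997288.00 / 19364.00 = 51.50 in
Ȳ = 2334122.00 / 19364.00 = 120.54 in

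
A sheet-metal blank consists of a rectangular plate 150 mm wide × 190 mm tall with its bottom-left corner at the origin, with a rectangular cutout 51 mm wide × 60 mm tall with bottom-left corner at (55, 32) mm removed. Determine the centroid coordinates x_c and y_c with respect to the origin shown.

x_c = 74.34 mm, y_c = 98.97 mm

plate: A = 150 × 190 = 28500.00, centroid at (75.00, 95.00).
hole: A = −(51 × 60) = -3060.00, centroid at (80.50, 62.00).
ΣA = 25440.00 mm²
ΣAx_c = (28500.00)(75.00) + (-3060.00)(80.50) = 1891170.00 mm³
ΣAy_c = (28500.00)(95.00) + (-3060.00)(62.00) = 2517780.00 mm³
x_c = 1891170.00 / 25440.00 = 74.34 mm
y_c = 2517780.00 / 25440.00 = 98.97 mm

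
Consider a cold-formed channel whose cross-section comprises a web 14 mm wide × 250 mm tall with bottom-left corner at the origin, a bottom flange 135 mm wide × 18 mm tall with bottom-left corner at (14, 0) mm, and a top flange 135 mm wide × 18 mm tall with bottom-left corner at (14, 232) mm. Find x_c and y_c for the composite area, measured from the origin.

x_c = 50.31 mm, y_c = 125.00 mm

web: A = 14 × 250 = 3500.00, centroid at (7.00, 125.00).
bottom flange: A = 135 × 18 = 2430.00, centroid at (81.50, 9.00).
top flange: A = 135 × 18 = 2430.00, centroid at (81.50, 241.00).
ΣA = 8360.00 mm², ΣAx_c = 420590.00 mm³, ΣAy_c = 1045000.00 mm³.
x_c = 420590.00/8360.00 = 50.31 mm; y_c = 1045000.00/8360.00 = 125.00 mm.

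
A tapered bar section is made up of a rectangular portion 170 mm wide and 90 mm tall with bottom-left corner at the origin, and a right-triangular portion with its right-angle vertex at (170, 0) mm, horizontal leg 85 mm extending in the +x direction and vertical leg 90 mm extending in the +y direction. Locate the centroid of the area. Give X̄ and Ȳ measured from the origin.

rectangular portion: A = 170 × 90 = 15300.00, centroid at (85.00, 45.00).
triangular portion: A = ½·85·90 = 3825.00, centroid at (198.33, 30.00).
ΣA = 19125.00 mm², ΣAX̄ = 2059125.00 mm³, ΣAȲ = 803250.00 mm³.
X̄ = 2059125.00/19125.00 = 107.67 mm; Ȳ = 803250.00/19125.00 = 42.00 mm.

X̄ = 107.67 mm, Ȳ = 42.00 mm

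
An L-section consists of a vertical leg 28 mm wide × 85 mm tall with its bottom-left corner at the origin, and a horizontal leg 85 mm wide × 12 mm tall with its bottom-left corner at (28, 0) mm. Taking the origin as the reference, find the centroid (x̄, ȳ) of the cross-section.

Part | A | x̄ᵢ | ȳᵢ | A·x̄ᵢ | A·ȳᵢ
vertical leg | 2380.00 | 14.00 | 42.50 | 33320.00 | 101150.00
horizontal leg | 1020.00 | 70.50 | 6.00 | 71910.00 | 6120.00
Σ | 3400.00 |  |  | 105230.00 | 107270.00
x̄ = 105230.00 / 3400.00 = 30.95 mm
ȳ = 107270.00 / 3400.00 = 31.55 mm

x̄ = 30.95 mm, ȳ = 31.55 mm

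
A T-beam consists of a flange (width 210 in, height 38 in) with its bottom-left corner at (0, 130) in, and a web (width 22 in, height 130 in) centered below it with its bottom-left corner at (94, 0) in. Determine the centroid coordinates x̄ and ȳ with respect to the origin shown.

x̄ = 105.00 in, ȳ = 126.84 in

Part | A | x̄ᵢ | ȳᵢ | A·x̄ᵢ | A·ȳᵢ
web | 2860.00 | 105.00 | 65.00 | 300300.00 | 185900.00
flange | 7980.00 | 105.00 | 149.00 | 837900.00 | 1189020.00
Σ | 10840.00 |  |  | 1138200.00 | 1374920.00
x̄ = 1138200.00 / 10840.00 = 105.00 in
ȳ = 1374920.00 / 10840.00 = 126.84 in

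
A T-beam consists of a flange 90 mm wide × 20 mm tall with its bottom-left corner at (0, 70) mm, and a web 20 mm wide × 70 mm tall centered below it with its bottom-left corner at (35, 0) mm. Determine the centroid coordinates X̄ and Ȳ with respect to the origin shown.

Part | A | x̄ᵢ | ȳᵢ | A·x̄ᵢ | A·ȳᵢ
web | 1400.00 | 45.00 | 35.00 | 63000.00 | 49000.00
flange | 1800.00 | 45.00 | 80.00 | 81000.00 | 144000.00
Σ | 3200.00 |  |  | 144000.00 | 193000.00
X̄ = 144000.00 / 3200.00 = 45.00 mm
Ȳ = 193000.00 / 3200.00 = 60.31 mm

X̄ = 45.00 mm, Ȳ = 60.31 mm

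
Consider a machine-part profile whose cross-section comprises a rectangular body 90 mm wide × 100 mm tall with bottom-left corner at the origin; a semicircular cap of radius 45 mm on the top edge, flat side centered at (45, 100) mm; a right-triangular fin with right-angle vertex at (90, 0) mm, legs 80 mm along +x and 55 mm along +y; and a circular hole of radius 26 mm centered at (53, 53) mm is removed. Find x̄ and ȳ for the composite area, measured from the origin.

x̄ = 56.48 mm, ȳ = 61.73 mm

rectangular body: A = 90 × 100 = 9000.00, centroid at (45.00, 50.00).
semicircular top: A = ½π·45² = 3180.86, centroid at (45.00, 119.10).
triangular fin: A = ½·80·55 = 2200.00, centroid at (116.67, 18.33).
hole: A = −π·26² = -2123.72, centroid at (53.00, 53.00).
ΣA = 12257.15 mm², ΣAx̄ = 692248.50 mm³, ΣAȳ = 756612.61 mm³.
x̄ = 692248.50/12257.15 = 56.48 mm; ȳ = 756612.61/12257.15 = 61.73 mm.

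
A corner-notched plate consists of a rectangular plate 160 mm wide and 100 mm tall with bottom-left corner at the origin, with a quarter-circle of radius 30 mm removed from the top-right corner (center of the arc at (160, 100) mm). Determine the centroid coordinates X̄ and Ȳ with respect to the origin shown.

X̄ = 76.89 mm, Ȳ = 48.28 mm

plate: A = 160 × 100 = 16000.00, centroid at (80.00, 50.00).
removed quarter-circle: A = −¼π·30² = -706.86, centroid at (147.27, 87.27).
ΣA = 15293.14 mm²
ΣAX̄ = (16000.00)(80.00) + (-706.86)(147.27) = 1175902.66 mm³
ΣAȲ = (16000.00)(50.00) + (-706.86)(87.27) = 738314.17 mm³
X̄ = 1175902.66 / 15293.14 = 76.89 mm
Ȳ = 738314.17 / 15293.14 = 48.28 mm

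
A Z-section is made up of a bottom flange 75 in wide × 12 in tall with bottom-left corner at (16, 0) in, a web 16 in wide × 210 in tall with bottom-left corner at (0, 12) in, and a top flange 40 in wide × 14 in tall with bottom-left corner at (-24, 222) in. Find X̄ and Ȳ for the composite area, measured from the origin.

bottom flange: A = 75 × 12 = 900.00, centroid at (53.50, 6.00).
web: A = 16 × 210 = 3360.00, centroid at (8.00, 117.00).
top flange: A = 40 × 14 = 560.00, centroid at (-4.00, 229.00).
ΣA = 4820.00 in², ΣAX̄ = 72790.00 in³, ΣAȲ = 526760.00 in³.
X̄ = 72790.00/4820.00 = 15.10 in; Ȳ = 526760.00/4820.00 = 109.29 in.

X̄ = 15.10 in, Ȳ = 109.29 in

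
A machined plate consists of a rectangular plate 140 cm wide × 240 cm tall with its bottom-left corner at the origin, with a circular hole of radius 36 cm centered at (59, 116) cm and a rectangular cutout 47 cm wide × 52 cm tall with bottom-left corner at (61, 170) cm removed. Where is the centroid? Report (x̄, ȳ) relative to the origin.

x̄ = 70.35 cm, ȳ = 113.74 cm

plate: A = 140 × 240 = 33600.00, centroid at (70.00, 120.00).
hole 1: A = −π·36² = -4071.50, centroid at (59.00, 116.00).
hole 2: A = −(47 × 52) = -2444.00, centroid at (84.50, 196.00).
ΣA = 27084.50 cm², ΣAx̄ = 1905263.26 cm³, ΣAȳ = 3080681.53 cm³.
x̄ = 1905263.26/27084.50 = 70.35 cm; ȳ = 3080681.53/27084.50 = 113.74 cm.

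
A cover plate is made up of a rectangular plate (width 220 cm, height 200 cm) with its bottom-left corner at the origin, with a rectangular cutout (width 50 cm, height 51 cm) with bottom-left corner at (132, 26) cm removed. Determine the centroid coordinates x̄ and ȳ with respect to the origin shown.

plate: A = 220 × 200 = 44000.00, centroid at (110.00, 100.00).
hole: A = −(50 × 51) = -2550.00, centroid at (157.00, 51.50).
ΣA = 41450.00 cm², ΣAx̄ = 4439650.00 cm³, ΣAȳ = 4268675.00 cm³.
x̄ = 4439650.00/41450.00 = 107.11 cm; ȳ = 4268675.00/41450.00 = 102.98 cm.

x̄ = 107.11 cm, ȳ = 102.98 cm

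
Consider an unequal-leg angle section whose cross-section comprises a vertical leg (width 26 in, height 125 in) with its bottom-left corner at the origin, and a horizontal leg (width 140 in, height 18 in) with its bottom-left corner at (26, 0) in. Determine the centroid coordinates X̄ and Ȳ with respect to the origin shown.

vertical leg: A = 26 × 125 = 3250.00, centroid at (13.00, 62.50).
horizontal leg: A = 140 × 18 = 2520.00, centroid at (96.00, 9.00).
ΣA = 5770.00 in², ΣAX̄ = 284170.00 in³, ΣAȲ = 225805.00 in³.
X̄ = 284170.00/5770.00 = 49.25 in; Ȳ = 225805.00/5770.00 = 39.13 in.

X̄ = 49.25 in, Ȳ = 39.13 in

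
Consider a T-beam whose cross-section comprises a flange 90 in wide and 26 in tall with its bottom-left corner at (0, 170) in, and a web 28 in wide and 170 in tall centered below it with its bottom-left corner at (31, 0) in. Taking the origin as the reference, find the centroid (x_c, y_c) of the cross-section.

web: A = 28 × 170 = 4760.00, centroid at (45.00, 85.00).
flange: A = 90 × 26 = 2340.00, centroid at (45.00, 183.00).
ΣA = 7100.00 in²
ΣAx_c = (4760.00)(45.00) + (2340.00)(45.00) = 319500.00 in³
ΣAy_c = (4760.00)(85.00) + (2340.00)(183.00) = 832820.00 in³
x_c = 319500.00 / 7100.00 = 45.00 in
y_c = 832820.00 / 7100.00 = 117.30 in

x_c = 45.00 in, y_c = 117.30 in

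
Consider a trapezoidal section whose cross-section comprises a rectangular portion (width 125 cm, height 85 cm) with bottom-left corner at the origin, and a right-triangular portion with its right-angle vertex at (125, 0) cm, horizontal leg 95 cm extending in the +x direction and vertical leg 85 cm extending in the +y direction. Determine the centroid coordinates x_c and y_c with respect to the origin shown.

rectangular portion: A = 125 × 85 = 10625.00, centroid at (62.50, 42.50).
triangular portion: A = ½·95·85 = 4037.50, centroid at (156.67, 28.33).
ΣA = 14662.50 cm², ΣAx_c = 1296604.17 cm³, ΣAy_c = 565958.33 cm³.
x_c = 1296604.17/14662.50 = 88.43 cm; y_c = 565958.33/14662.50 = 38.60 cm.

x_c = 88.43 cm, y_c = 38.60 cm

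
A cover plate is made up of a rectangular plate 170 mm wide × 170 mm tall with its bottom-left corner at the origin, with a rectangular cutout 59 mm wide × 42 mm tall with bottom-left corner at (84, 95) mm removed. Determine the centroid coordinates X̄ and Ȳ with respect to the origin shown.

X̄ = 82.33 mm, Ȳ = 82.09 mm

Part | A | x̄ᵢ | ȳᵢ | A·x̄ᵢ | A·ȳᵢ
plate | 28900.00 | 85.00 | 85.00 | 2456500.00 | 2456500.00
hole | -2478.00 | 113.50 | 116.00 | -281253.00 | -287448.00
Σ | 26422.00 |  |  | 2175247.00 | 2169052.00
X̄ = 2175247.00 / 26422.00 = 82.33 mm
Ȳ = 2169052.00 / 26422.00 = 82.09 mm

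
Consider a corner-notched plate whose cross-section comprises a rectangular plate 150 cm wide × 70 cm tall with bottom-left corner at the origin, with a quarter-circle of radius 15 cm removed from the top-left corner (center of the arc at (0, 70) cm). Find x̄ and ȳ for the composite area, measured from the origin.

x̄ = 76.17 cm, ȳ = 34.51 cm

plate: A = 150 × 70 = 10500.00, centroid at (75.00, 35.00).
removed quarter-circle: A = −¼π·15² = -176.71, centroid at (6.37, 63.63).
ΣA = 10323.29 cm², ΣAx̄ = 786375.00 cm³, ΣAȳ = 356254.98 cm³.
x̄ = 786375.00/10323.29 = 76.17 cm; ȳ = 356254.98/10323.29 = 34.51 cm.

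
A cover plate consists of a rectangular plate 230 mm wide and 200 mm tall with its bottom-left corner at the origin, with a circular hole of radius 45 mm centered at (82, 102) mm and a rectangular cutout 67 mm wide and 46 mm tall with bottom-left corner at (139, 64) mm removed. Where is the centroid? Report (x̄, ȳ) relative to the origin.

x̄ = 115.90 mm, ȳ = 100.75 mm

plate: A = 230 × 200 = 46000.00, centroid at (115.00, 100.00).
hole 1: A = −π·45² = -6361.73, centroid at (82.00, 102.00).
hole 2: A = −(67 × 46) = -3082.00, centroid at (172.50, 87.00).
ΣA = 36556.27 mm²
ΣAx̄ = (46000.00)(115.00) + (-6361.73)(82.00) + (-3082.00)(172.50) = 4236693.54 mm³
ΣAȳ = (46000.00)(100.00) + (-6361.73)(102.00) + (-3082.00)(87.00) = 3682970.04 mm³
x̄ = 4236693.54 / 36556.27 = 115.90 mm
ȳ = 3682970.04 / 36556.27 = 100.75 mm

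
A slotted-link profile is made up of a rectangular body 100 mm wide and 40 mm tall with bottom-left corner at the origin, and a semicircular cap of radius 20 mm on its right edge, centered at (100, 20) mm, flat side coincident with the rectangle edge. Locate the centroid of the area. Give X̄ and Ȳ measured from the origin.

X̄ = 57.94 mm, Ȳ = 20.00 mm

rectangular body: A = 100 × 40 = 4000.00, centroid at (50.00, 20.00).
semicircular end: A = ½π·20² = 628.32, centroid at (108.49, 20.00).
ΣA = 4628.32 mm², ΣAX̄ = 268165.19 mm³, ΣAȲ = 92566.37 mm³.
X̄ = 268165.19/4628.32 = 57.94 mm; Ȳ = 92566.37/4628.32 = 20.00 mm.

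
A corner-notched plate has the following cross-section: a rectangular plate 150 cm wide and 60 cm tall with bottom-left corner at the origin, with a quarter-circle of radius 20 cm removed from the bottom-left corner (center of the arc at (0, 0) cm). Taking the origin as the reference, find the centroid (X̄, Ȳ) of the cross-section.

Part | A | x̄ᵢ | ȳᵢ | A·x̄ᵢ | A·ȳᵢ
plate | 9000.00 | 75.00 | 30.00 | 675000.00 | 270000.00
removed quarter-circle | -314.16 | 8.49 | 8.49 | -2666.67 | -2666.67
Σ | 8685.84 |  |  | 672333.33 | 267333.33
X̄ = 672333.33 / 8685.84 = 77.41 cm
Ȳ = 267333.33 / 8685.84 = 30.78 cm

X̄ = 77.41 cm, Ȳ = 30.78 cm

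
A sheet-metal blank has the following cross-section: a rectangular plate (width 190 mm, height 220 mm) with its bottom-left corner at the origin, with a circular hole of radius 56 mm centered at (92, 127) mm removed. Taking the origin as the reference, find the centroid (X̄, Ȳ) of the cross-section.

X̄ = 95.93 mm, Ȳ = 104.76 mm

plate: A = 190 × 220 = 41800.00, centroid at (95.00, 110.00).
hole: A = −π·56² = -9852.03, centroid at (92.00, 127.00).
ΣA = 31947.97 mm², ΣAX̄ = 3064612.82 mm³, ΣAȲ = 3346791.61 mm³.
X̄ = 3064612.82/31947.97 = 95.93 mm; Ȳ = 3346791.61/31947.97 = 104.76 mm.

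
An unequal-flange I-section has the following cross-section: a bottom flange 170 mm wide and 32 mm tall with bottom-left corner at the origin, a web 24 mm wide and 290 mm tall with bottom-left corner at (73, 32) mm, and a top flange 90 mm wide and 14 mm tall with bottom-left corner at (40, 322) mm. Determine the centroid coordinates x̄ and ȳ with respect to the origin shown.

Part | A | x̄ᵢ | ȳᵢ | A·x̄ᵢ | A·ȳᵢ
bottom flange | 5440.00 | 85.00 | 16.00 | 462400.00 | 87040.00
web | 6960.00 | 85.00 | 177.00 | 591600.00 | 1231920.00
top flange | 1260.00 | 85.00 | 329.00 | 107100.00 | 414540.00
Σ | 13660.00 |  |  | 1161100.00 | 1733500.00
x̄ = 1161100.00 / 13660.00 = 85.00 mm
ȳ = 1733500.00 / 13660.00 = 126.90 mm

x̄ = 85.00 mm, ȳ = 126.90 mm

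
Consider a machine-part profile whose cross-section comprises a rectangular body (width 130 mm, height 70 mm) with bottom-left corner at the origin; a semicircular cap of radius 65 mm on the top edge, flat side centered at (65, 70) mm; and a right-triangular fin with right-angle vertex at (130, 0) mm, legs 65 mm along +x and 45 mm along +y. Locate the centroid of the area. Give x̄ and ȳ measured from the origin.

x̄ = 72.37 mm, ȳ = 57.45 mm

Part | A | x̄ᵢ | ȳᵢ | A·x̄ᵢ | A·ȳᵢ
rectangular body | 9100.00 | 65.00 | 35.00 | 591500.00 | 318500.00
semicircular top | 6636.61 | 65.00 | 97.59 | 431379.94 | 647646.35
triangular fin | 1462.50 | 151.67 | 15.00 | 221812.50 | 21937.50
Σ | 17199.11 |  |  | 1244692.44 | 988083.85
x̄ = 1244692.44 / 17199.11 = 72.37 mm
ȳ = 988083.85 / 17199.11 = 57.45 mm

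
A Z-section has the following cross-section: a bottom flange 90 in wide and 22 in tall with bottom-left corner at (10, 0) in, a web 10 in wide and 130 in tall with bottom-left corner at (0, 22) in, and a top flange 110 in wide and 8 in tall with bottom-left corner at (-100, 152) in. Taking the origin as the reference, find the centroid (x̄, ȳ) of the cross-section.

Part | A | x̄ᵢ | ȳᵢ | A·x̄ᵢ | A·ȳᵢ
bottom flange | 1980.00 | 55.00 | 11.00 | 108900.00 | 21780.00
web | 1300.00 | 5.00 | 87.00 | 6500.00 | 113100.00
top flange | 880.00 | -45.00 | 156.00 | -39600.00 | 137280.00
Σ | 4160.00 |  |  | 75800.00 | 272160.00
x̄ = 75800.00 / 4160.00 = 18.22 in
ȳ = 272160.00 / 4160.00 = 65.42 in

x̄ = 18.22 in, ȳ = 65.42 in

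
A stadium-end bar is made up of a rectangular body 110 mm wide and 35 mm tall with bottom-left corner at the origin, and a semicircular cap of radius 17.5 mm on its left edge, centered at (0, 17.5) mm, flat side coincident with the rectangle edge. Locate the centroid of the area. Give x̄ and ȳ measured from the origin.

x̄ = 48.07 mm, ȳ = 17.50 mm

rectangular body: A = 110 × 35 = 3850.00, centroid at (55.00, 17.50).
semicircular end: A = ½π·17.5² = 481.06, centroid at (-7.43, 17.50).
ΣA = 4331.06 mm²
ΣAx̄ = (3850.00)(55.00) + (481.06)(-7.43) = 208177.08 mm³
ΣAȳ = (3850.00)(17.50) + (481.06)(17.50) = 75793.49 mm³
x̄ = 208177.08 / 4331.06 = 48.07 mm
ȳ = 75793.49 / 4331.06 = 17.50 mm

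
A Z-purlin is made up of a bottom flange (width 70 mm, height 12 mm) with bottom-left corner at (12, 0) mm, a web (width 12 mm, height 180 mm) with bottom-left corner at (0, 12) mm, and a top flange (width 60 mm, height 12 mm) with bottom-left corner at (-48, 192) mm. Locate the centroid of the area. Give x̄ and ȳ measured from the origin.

bottom flange: A = 70 × 12 = 840.00, centroid at (47.00, 6.00).
web: A = 12 × 180 = 2160.00, centroid at (6.00, 102.00).
top flange: A = 60 × 12 = 720.00, centroid at (-18.00, 198.00).
ΣA = 3720.00 mm², ΣAx̄ = 39480.00 mm³, ΣAȳ = 367920.00 mm³.
x̄ = 39480.00/3720.00 = 10.61 mm; ȳ = 367920.00/3720.00 = 98.90 mm.

x̄ = 10.61 mm, ȳ = 98.90 mm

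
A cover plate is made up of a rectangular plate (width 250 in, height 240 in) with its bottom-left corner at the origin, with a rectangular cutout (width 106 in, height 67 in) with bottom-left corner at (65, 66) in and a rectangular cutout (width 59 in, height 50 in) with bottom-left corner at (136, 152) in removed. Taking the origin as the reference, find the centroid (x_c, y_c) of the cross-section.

x_c = 123.60 in, y_c = 119.55 in

Part | A | x̄ᵢ | ȳᵢ | A·x̄ᵢ | A·ȳᵢ
plate | 60000.00 | 125.00 | 120.00 | 7500000.00 | 7200000.00
hole 1 | -7102.00 | 118.00 | 99.50 | -838036.00 | -706649.00
hole 2 | -2950.00 | 165.50 | 177.00 | -488225.00 | -522150.00
Σ | 49948.00 |  |  | 6173739.00 | 5971201.00
x_c = 6173739.00 / 49948.00 = 123.60 in
y_c = 5971201.00 / 49948.00 = 119.55 in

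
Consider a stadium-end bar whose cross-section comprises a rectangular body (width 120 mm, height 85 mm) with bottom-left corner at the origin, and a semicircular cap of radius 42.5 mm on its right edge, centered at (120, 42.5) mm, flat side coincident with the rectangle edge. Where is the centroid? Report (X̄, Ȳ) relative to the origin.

X̄ = 76.98 mm, Ȳ = 42.50 mm

rectangular body: A = 120 × 85 = 10200.00, centroid at (60.00, 42.50).
semicircular end: A = ½π·42.5² = 2837.25, centroid at (138.04, 42.50).
ΣA = 13037.25 mm²
ΣAX̄ = (10200.00)(60.00) + (2837.25)(138.04) = 1003647.19 mm³
ΣAȲ = (10200.00)(42.50) + (2837.25)(42.50) = 554083.16 mm³
X̄ = 1003647.19 / 13037.25 = 76.98 mm
Ȳ = 554083.16 / 13037.25 = 42.50 mm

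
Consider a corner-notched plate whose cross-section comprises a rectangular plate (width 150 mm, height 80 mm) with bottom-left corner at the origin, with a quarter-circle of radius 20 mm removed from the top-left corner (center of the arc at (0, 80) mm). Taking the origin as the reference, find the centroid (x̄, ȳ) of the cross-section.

Part | A | x̄ᵢ | ȳᵢ | A·x̄ᵢ | A·ȳᵢ
plate | 12000.00 | 75.00 | 40.00 | 900000.00 | 480000.00
removed quarter-circle | -314.16 | 8.49 | 71.51 | -2666.67 | -22466.07
Σ | 11685.84 |  |  | 897333.33 | 457533.93
x̄ = 897333.33 / 11685.84 = 76.79 mm
ȳ = 457533.93 / 11685.84 = 39.15 mm

x̄ = 76.79 mm, ȳ = 39.15 mm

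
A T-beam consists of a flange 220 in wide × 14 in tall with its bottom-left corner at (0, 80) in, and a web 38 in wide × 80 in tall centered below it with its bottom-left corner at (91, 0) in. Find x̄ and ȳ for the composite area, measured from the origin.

web: A = 38 × 80 = 3040.00, centroid at (110.00, 40.00).
flange: A = 220 × 14 = 3080.00, centroid at (110.00, 87.00).
ΣA = 6120.00 in²
ΣAx̄ = (3040.00)(110.00) + (3080.00)(110.00) = 673200.00 in³
ΣAȳ = (3040.00)(40.00) + (3080.00)(87.00) = 389560.00 in³
x̄ = 673200.00 / 6120.00 = 110.00 in
ȳ = 389560.00 / 6120.00 = 63.65 in

x̄ = 110.00 in, ȳ = 63.65 in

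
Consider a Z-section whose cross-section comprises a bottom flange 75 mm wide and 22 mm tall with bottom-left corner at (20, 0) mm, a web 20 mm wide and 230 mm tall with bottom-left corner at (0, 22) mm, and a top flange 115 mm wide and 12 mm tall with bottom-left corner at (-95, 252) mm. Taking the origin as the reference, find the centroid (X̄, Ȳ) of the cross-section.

X̄ = 11.68 mm, Ȳ = 131.64 mm

Part | A | x̄ᵢ | ȳᵢ | A·x̄ᵢ | A·ȳᵢ
bottom flange | 1650.00 | 57.50 | 11.00 | 94875.00 | 18150.00
web | 4600.00 | 10.00 | 137.00 | 46000.00 | 630200.00
top flange | 1380.00 | -37.50 | 258.00 | -51750.00 | 356040.00
Σ | 7630.00 |  |  | 89125.00 | 1004390.00
X̄ = 89125.00 / 7630.00 = 11.68 mm
Ȳ = 1004390.00 / 7630.00 = 131.64 mm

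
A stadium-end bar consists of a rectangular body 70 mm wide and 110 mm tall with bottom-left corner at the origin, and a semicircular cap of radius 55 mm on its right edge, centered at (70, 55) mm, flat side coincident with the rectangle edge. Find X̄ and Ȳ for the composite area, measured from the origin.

X̄ = 57.26 mm, Ȳ = 55.00 mm

rectangular body: A = 70 × 110 = 7700.00, centroid at (35.00, 55.00).
semicircular end: A = ½π·55² = 4751.66, centroid at (93.34, 55.00).
ΣA = 12451.66 mm²
ΣAX̄ = (7700.00)(35.00) + (4751.66)(93.34) = 713032.79 mm³
ΣAȲ = (7700.00)(55.00) + (4751.66)(55.00) = 684841.24 mm³
X̄ = 713032.79 / 12451.66 = 57.26 mm
Ȳ = 684841.24 / 12451.66 = 55.00 mm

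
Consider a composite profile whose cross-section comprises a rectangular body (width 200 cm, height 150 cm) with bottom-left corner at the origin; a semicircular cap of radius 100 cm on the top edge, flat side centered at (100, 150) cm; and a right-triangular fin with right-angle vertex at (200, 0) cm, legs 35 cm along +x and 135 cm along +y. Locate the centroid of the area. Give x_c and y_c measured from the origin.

x_c = 105.49 cm, y_c = 111.90 cm

Part | A | x̄ᵢ | ȳᵢ | A·x̄ᵢ | A·ȳᵢ
rectangular body | 30000.00 | 100.00 | 75.00 | 3000000.00 | 2250000.00
semicircular top | 15707.96 | 100.00 | 192.44 | 1570796.33 | 3022861.16
triangular fin | 2362.50 | 211.67 | 45.00 | 500062.50 | 106312.50
Σ | 48070.46 |  |  | 5070858.83 | 5379173.66
x_c = 5070858.83 / 48070.46 = 105.49 cm
y_c = 5379173.66 / 48070.46 = 111.90 cm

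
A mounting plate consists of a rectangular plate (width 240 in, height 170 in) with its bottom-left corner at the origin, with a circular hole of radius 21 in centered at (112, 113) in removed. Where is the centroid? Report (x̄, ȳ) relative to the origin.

plate: A = 240 × 170 = 40800.00, centroid at (120.00, 85.00).
hole: A = −π·21² = -1385.44, centroid at (112.00, 113.00).
ΣA = 39414.56 in², ΣAx̄ = 4740830.46 in³, ΣAȳ = 3311445.01 in³.
x̄ = 4740830.46/39414.56 = 120.28 in; ȳ = 3311445.01/39414.56 = 84.02 in.

x̄ = 120.28 in, ȳ = 84.02 in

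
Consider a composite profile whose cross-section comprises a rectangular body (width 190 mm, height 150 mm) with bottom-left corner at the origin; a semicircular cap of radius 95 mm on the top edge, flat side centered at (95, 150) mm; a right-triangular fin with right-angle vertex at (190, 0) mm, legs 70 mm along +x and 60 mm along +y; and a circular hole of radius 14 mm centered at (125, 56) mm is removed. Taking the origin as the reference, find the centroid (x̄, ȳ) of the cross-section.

rectangular body: A = 190 × 150 = 28500.00, centroid at (95.00, 75.00).
semicircular top: A = ½π·95² = 14176.44, centroid at (95.00, 190.32).
triangular fin: A = ½·70·60 = 2100.00, centroid at (213.33, 20.00).
hole: A = −π·14² = -615.75, centroid at (125.00, 56.00).
ΣA = 44160.68 mm², ΣAx̄ = 4425292.48 mm³, ΣAȳ = 4843066.74 mm³.
x̄ = 4425292.48/44160.68 = 100.21 mm; ȳ = 4843066.74/44160.68 = 109.67 mm.

x̄ = 100.21 mm, ȳ = 109.67 mm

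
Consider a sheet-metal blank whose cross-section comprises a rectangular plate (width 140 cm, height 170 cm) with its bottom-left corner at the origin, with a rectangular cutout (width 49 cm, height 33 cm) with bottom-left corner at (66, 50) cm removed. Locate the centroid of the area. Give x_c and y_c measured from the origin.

x_c = 68.51 cm, y_c = 86.35 cm

plate: A = 140 × 170 = 23800.00, centroid at (70.00, 85.00).
hole: A = −(49 × 33) = -1617.00, centroid at (90.50, 66.50).
ΣA = 22183.00 cm²
ΣAx_c = (23800.00)(70.00) + (-1617.00)(90.50) = 1519661.50 cm³
ΣAy_c = (23800.00)(85.00) + (-1617.00)(66.50) = 1915469.50 cm³
x_c = 1519661.50 / 22183.00 = 68.51 cm
y_c = 1915469.50 / 22183.00 = 86.35 cm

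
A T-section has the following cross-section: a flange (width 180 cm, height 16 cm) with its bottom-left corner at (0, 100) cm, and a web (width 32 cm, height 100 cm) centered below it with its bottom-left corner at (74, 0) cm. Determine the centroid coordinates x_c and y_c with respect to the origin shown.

x_c = 90.00 cm, y_c = 77.47 cm

web: A = 32 × 100 = 3200.00, centroid at (90.00, 50.00).
flange: A = 180 × 16 = 2880.00, centroid at (90.00, 108.00).
ΣA = 6080.00 cm², ΣAx_c = 547200.00 cm³, ΣAy_c = 471040.00 cm³.
x_c = 547200.00/6080.00 = 90.00 cm; y_c = 471040.00/6080.00 = 77.47 cm.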